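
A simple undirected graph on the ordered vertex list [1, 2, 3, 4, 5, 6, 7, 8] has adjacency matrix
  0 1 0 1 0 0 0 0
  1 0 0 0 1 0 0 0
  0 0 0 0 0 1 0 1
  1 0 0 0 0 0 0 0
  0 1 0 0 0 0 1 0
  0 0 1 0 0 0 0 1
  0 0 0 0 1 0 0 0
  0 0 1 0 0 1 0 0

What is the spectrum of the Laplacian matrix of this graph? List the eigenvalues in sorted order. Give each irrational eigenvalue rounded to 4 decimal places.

Each diagonal entry of L is the vertex degree and each off-diagonal entry is -1 where an edge is present, 0 otherwise; in the order [1, 2, 3, 4, 5, 6, 7, 8] the diagonal is [2, 2, 2, 1, 2, 2, 1, 2]. Diagonalising L (or applying a numerical eigensolver to the 8x8 matrix) gives the spectrum above. The 2 zero eigenvalues correspond to the 2 connected components. There are 2 zeros in the spectrum, matching the 2 components. The eigenvalues sum to 14, which equals trace(L) = 2|E|.

[0, 0, 0.3820, 1.3820, 2.6180, 3, 3, 3.6180]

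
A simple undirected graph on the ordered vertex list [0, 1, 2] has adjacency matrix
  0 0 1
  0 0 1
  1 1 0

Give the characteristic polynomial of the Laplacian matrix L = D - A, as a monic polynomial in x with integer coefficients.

With the vertex order [0, 1, 2], the degrees are [1, 1, 2], giving D = diag(1, 1, 2) and L = D - A. Computing det(xI - L) by cofactor expansion (or equivalently via sum-over-permutations) gives x^3 - 4x^2 + 3x. The constant term is 0 because L is singular (the all-ones vector lies in its kernel). By the matrix-tree theorem the graph has (1/3) * product of the nonzero eigenvalues = 1 spanning tree. The eigenvalues sum to 4, which equals trace(L) = 2|E|.

x^3 - 4x^2 + 3x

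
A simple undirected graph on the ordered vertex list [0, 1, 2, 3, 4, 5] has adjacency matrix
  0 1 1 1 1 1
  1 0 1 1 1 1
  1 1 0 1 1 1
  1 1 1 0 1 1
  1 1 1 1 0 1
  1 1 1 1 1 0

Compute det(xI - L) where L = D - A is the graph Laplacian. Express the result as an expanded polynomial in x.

Reading degrees in the order [0, 1, 2, 3, 4, 5] gives [5, 5, 5, 5, 5, 5]; set D = diag(5, 5, 5, 5, 5, 5) and form L = D - A. L has integer entries, so p(x) = det(xI - L) has integer coefficients. Expanding the determinant yields x^6 - 30x^5 + 360x^4 - 2160x^3 + 6480x^2 - 7776x. The constant term is 0 because L is singular (the all-ones vector lies in its kernel). By the matrix-tree theorem the graph has (1/6) * product of the nonzero eigenvalues = 1296 spanning trees. The largest eigenvalue, 6, is at most the vertex count 6.

x^6 - 30x^5 + 360x^4 - 2160x^3 + 6480x^2 - 7776x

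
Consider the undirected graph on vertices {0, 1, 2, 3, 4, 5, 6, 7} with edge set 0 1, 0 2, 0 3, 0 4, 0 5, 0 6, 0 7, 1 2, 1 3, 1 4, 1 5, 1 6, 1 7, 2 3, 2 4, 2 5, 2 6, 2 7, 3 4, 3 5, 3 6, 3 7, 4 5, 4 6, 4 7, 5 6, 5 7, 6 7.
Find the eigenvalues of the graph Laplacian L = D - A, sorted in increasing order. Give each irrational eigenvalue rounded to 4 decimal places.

[0, 8, 8, 8, 8, 8, 8, 8]

Each diagonal entry of L is the vertex degree and each off-diagonal entry is -1 where an edge is present, 0 otherwise; in the order [0, 1, 2, 3, 4, 5, 6, 7] the diagonal is [7, 7, 7, 7, 7, 7, 7, 7]. Diagonalising L (or applying a numerical eigensolver to the 8x8 matrix) gives the spectrum above. The single zero eigenvalue shows the graph is connected. By the matrix-tree theorem the graph has (1/8) * product of the nonzero eigenvalues = 262144 spanning trees. There is one zero in the spectrum, matching the 1 component.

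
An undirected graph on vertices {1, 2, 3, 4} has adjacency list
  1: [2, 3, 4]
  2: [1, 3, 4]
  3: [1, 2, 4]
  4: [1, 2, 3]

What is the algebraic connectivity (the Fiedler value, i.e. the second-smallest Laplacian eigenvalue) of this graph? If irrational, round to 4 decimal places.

4

Each diagonal entry of L is the vertex degree and each off-diagonal entry is -1 where an edge is present, 0 otherwise; in the order [1, 2, 3, 4] the diagonal is [3, 3, 3, 3]. The sorted Laplacian eigenvalues are [0, 4, 4, 4]; the algebraic connectivity is the second entry, 4. There is one zero in the spectrum, matching the 1 component.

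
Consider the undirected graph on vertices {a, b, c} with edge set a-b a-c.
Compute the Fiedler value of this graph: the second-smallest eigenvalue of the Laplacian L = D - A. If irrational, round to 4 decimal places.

With the vertex order [a, b, c], the degrees are [2, 1, 1], giving D = diag(2, 1, 1) and L = D - A. The smallest Laplacian eigenvalue is always 0. The next one, lambda_2 = 1, measures how hard the graph is to disconnect: larger values mean better connectivity.

1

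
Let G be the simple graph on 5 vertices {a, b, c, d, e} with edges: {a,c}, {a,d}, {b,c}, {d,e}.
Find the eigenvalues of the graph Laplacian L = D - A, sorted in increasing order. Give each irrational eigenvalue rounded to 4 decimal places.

Reading degrees in the order [a, b, c, d, e] gives [2, 1, 2, 2, 1]; set D = diag(2, 1, 2, 2, 1) and form L = D - A. The multiplicity of 0 as a Laplacian eigenvalue equals the number of connected components. The eigenvalues sum to 8, which equals trace(L) = 2|E|.

[0, 0.3820, 1.3820, 2.6180, 3.6180]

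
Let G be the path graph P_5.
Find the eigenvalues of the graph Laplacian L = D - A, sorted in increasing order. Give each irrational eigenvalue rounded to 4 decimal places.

[0, 0.3820, 1.3820, 2.6180, 3.6180]

The graph has 5 vertices and degree multiset [2, 2, 2, 1, 1]; D is the diagonal matrix of degrees and L = D - A. Since every row of L sums to 0, the all-ones vector is in the kernel and 0 is an eigenvalue. The eigenvalues sum to 8, which equals trace(L) = 2|E|.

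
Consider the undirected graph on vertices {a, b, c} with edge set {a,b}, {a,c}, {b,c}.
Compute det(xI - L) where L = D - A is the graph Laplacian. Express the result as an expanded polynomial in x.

With the vertex order [a, b, c], the degrees are [2, 2, 2], giving D = diag(2, 2, 2) and L = D - A. Computing det(xI - L) by cofactor expansion (or equivalently via sum-over-permutations) gives x^3 - 6x^2 + 9x. The coefficient of x^2 equals -trace(L) = -6, matching the sum of degrees. The eigenvalues sum to 6, which equals trace(L) = 2|E|. By the matrix-tree theorem the graph has (1/3) * product of the nonzero eigenvalues = 3 spanning trees.

x^3 - 6x^2 + 9x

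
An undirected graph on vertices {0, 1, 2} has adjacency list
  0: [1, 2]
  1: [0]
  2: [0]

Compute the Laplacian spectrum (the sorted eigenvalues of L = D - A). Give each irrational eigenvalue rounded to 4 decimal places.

[0, 1, 3]

Each diagonal entry of L is the vertex degree and each off-diagonal entry is -1 where an edge is present, 0 otherwise; in the order [0, 1, 2] the diagonal is [2, 1, 1]. Diagonalising L (or applying a numerical eigensolver to the 3x3 matrix) gives the spectrum above. There is one zero in the spectrum, matching the 1 component.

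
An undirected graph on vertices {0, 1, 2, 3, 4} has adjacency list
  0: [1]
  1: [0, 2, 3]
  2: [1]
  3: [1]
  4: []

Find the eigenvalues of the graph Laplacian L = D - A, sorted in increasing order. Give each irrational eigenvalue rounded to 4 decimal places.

Reading degrees in the order [0, 1, 2, 3, 4] gives [1, 3, 1, 1, 0]; set D = diag(1, 3, 1, 1, 0) and form L = D - A. Diagonalising L (or applying a numerical eigensolver to the 5x5 matrix) gives the spectrum above. The 2 zero eigenvalues correspond to the 2 connected components.

[0, 0, 1, 1, 4]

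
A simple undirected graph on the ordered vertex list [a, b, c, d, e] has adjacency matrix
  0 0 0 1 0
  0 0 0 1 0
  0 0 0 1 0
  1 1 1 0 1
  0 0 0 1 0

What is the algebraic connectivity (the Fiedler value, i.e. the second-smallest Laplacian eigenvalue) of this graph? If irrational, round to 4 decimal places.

1

Each diagonal entry of L is the vertex degree and each off-diagonal entry is -1 where an edge is present, 0 otherwise; in the order [a, b, c, d, e] the diagonal is [1, 1, 1, 4, 1]. The smallest Laplacian eigenvalue is always 0. The next one, lambda_2 = 1, measures how hard the graph is to disconnect: larger values mean better connectivity. The largest eigenvalue, 5, is at most the vertex count 5.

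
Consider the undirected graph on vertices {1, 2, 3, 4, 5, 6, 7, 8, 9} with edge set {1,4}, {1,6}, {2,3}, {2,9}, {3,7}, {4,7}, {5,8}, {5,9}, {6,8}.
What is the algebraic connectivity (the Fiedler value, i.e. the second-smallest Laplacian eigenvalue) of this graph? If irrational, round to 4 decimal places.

Reading degrees in the order [1, 2, 3, 4, 5, 6, 7, 8, 9] gives [2, 2, 2, 2, 2, 2, 2, 2, 2]; set D = diag(2, 2, 2, 2, 2, 2, 2, 2, 2) and form L = D - A. The sorted Laplacian eigenvalues are [0, 0.4679, 0.4679, 1.6527, 1.6527, 3, 3, 3.8794, 3.8794]; the algebraic connectivity is the second entry, 0.4679. There is one zero in the spectrum, matching the 1 component. The eigenvalues sum to 18, which equals trace(L) = 2|E|.

0.4679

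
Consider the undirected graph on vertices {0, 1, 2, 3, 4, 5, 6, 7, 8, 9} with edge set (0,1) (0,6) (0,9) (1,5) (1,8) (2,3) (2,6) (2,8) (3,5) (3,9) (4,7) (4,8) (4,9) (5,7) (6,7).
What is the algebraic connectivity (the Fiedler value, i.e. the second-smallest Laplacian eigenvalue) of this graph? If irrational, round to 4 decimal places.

Each diagonal entry of L is the vertex degree and each off-diagonal entry is -1 where an edge is present, 0 otherwise; in the order [0, 1, 2, 3, 4, 5, 6, 7, 8, 9] the diagonal is [3, 3, 3, 3, 3, 3, 3, 3, 3, 3]. Computing the eigenvalues of L and sorting gives [0, 2, 2, 2, 2, 2, 5, 5, 5, 5]. The Fiedler value lambda_2 = 2 is strictly positive, so the graph is connected.

2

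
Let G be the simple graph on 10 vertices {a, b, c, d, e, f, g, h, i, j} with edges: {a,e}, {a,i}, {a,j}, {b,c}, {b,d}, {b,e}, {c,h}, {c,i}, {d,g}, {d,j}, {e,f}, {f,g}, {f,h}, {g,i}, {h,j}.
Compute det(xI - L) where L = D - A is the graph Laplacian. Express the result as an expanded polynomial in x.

x^10 - 30x^9 + 390x^8 - 2880x^7 + 13305x^6 - 39882x^5 + 77640x^4 - 94800x^3 + 66000x^2 - 20000x

Reading degrees in the order [a, b, c, d, e, f, g, h, i, j] gives [3, 3, 3, 3, 3, 3, 3, 3, 3, 3]; set D = diag(3, 3, 3, 3, 3, 3, 3, 3, 3, 3) and form L = D - A. The eigenvalues of L are [0, 2, 2, 2, 2, 2, 5, 5, 5, 5]; the characteristic polynomial is the product of (x - lambda_i), which multiplies out to x^10 - 30x^9 + 390x^8 - 2880x^7 + 13305x^6 - 39882x^5 + 77640x^4 - 94800x^3 + 66000x^2 - 20000x. The coefficient of x^9 equals -trace(L) = -30, matching the sum of degrees. The eigenvalues sum to 30, which equals trace(L) = 2|E|.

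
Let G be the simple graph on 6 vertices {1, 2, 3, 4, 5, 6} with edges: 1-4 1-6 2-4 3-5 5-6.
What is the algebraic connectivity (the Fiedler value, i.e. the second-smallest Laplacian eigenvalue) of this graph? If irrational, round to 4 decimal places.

0.2679

Each diagonal entry of L is the vertex degree and each off-diagonal entry is -1 where an edge is present, 0 otherwise; in the order [1, 2, 3, 4, 5, 6] the diagonal is [2, 1, 1, 2, 2, 2]. The sorted Laplacian eigenvalues are [0, 0.2679, 1, 2, 3, 3.7321]; the algebraic connectivity is the second entry, 0.2679. By the matrix-tree theorem the graph has (1/6) * product of the nonzero eigenvalues = 1 spanning tree.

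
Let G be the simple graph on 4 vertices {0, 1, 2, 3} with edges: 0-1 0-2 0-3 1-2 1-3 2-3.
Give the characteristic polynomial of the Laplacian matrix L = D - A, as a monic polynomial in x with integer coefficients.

With the vertex order [0, 1, 2, 3], the degrees are [3, 3, 3, 3], giving D = diag(3, 3, 3, 3) and L = D - A. Computing det(xI - L) by cofactor expansion (or equivalently via sum-over-permutations) gives x^4 - 12x^3 + 48x^2 - 64x. Since p(0) = det(-L) = 0, x divides p(x). By the matrix-tree theorem the graph has (1/4) * product of the nonzero eigenvalues = 16 spanning trees.

x^4 - 12x^3 + 48x^2 - 64x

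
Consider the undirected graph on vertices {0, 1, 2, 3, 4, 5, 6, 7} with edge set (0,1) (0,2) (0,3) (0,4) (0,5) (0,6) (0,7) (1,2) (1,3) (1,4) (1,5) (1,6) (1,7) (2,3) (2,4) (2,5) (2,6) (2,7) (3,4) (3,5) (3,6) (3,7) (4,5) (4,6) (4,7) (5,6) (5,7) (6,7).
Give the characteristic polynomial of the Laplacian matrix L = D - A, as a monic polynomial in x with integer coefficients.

Each diagonal entry of L is the vertex degree and each off-diagonal entry is -1 where an edge is present, 0 otherwise; in the order [0, 1, 2, 3, 4, 5, 6, 7] the diagonal is [7, 7, 7, 7, 7, 7, 7, 7]. L has integer entries, so p(x) = det(xI - L) has integer coefficients. Expanding the determinant yields x^8 - 56x^7 + 1344x^6 - 17920x^5 + 143360x^4 - 688128x^3 + 1835008x^2 - 2097152x. Since p(0) = det(-L) = 0, x divides p(x).

x^8 - 56x^7 + 1344x^6 - 17920x^5 + 143360x^4 - 688128x^3 + 1835008x^2 - 2097152x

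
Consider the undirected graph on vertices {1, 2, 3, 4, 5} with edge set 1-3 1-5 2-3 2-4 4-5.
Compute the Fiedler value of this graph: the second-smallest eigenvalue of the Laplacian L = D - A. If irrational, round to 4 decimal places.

Each diagonal entry of L is the vertex degree and each off-diagonal entry is -1 where an edge is present, 0 otherwise; in the order [1, 2, 3, 4, 5] the diagonal is [2, 2, 2, 2, 2]. The smallest Laplacian eigenvalue is always 0. The next one, lambda_2 = 1.3820, measures how hard the graph is to disconnect: larger values mean better connectivity. By the matrix-tree theorem the graph has (1/5) * product of the nonzero eigenvalues = 5 spanning trees. There is one zero in the spectrum, matching the 1 component.

1.3820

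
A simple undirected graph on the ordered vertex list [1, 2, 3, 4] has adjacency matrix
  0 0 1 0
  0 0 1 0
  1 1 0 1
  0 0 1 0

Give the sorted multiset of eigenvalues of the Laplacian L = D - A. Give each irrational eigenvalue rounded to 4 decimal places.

[0, 1, 1, 4]

With the vertex order [1, 2, 3, 4], the degrees are [1, 1, 3, 1], giving D = diag(1, 1, 3, 1) and L = D - A. Diagonalising L (or applying a numerical eigensolver to the 4x4 matrix) gives the spectrum above. The single zero eigenvalue shows the graph is connected. By the matrix-tree theorem the graph has (1/4) * product of the nonzero eigenvalues = 1 spanning tree. There is one zero in the spectrum, matching the 1 component.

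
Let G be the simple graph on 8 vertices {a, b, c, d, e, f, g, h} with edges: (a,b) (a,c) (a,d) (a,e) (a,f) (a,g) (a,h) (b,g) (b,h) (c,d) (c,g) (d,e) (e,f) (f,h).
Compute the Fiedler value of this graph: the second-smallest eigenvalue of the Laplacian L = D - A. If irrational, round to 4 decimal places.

With the vertex order [a, b, c, d, e, f, g, h], the degrees are [7, 3, 3, 3, 3, 3, 3, 3], giving D = diag(7, 3, 3, 3, 3, 3, 3, 3) and L = D - A. The sorted Laplacian eigenvalues are [0, 1.7530, 1.7530, 3.4450, 3.4450, 4.8019, 4.8019, 8]; the algebraic connectivity is the second entry, 1.7530. The largest eigenvalue, 8, is at most the vertex count 8. There is one zero in the spectrum, matching the 1 component.

1.7530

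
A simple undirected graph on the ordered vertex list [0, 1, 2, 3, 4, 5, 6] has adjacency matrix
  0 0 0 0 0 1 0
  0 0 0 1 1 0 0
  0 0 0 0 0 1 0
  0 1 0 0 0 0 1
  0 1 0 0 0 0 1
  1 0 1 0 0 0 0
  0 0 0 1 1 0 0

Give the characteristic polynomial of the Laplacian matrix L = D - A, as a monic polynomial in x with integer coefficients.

Reading degrees in the order [0, 1, 2, 3, 4, 5, 6] gives [1, 2, 1, 2, 2, 2, 2]; set D = diag(1, 2, 1, 2, 2, 2, 2) and form L = D - A. L has integer entries, so p(x) = det(xI - L) has integer coefficients. Expanding the determinant yields x^7 - 12x^6 + 55x^5 - 120x^4 + 124x^3 - 48x^2. Since p(0) = det(-L) = 0, x divides p(x). The eigenvalues sum to 12, which equals trace(L) = 2|E|.

x^7 - 12x^6 + 55x^5 - 120x^4 + 124x^3 - 48x^2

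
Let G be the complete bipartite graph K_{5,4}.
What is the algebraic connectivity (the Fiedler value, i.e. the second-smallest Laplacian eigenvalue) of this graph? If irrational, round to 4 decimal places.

The graph has 9 vertices and degree multiset [5, 5, 5, 5, 4, 4, 4, 4, 4]; D is the diagonal matrix of degrees and L = D - A. Computing the eigenvalues of L and sorting gives [0, 4, 4, 4, 4, 5, 5, 5, 9]. The Fiedler value lambda_2 = 4 is strictly positive, so the graph is connected. There is one zero in the spectrum, matching the 1 component. The largest eigenvalue, 9, is at most the vertex count 9.

4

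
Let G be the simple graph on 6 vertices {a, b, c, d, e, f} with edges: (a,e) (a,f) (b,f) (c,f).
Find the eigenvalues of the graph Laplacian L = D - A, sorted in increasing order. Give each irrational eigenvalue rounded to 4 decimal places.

Reading degrees in the order [a, b, c, d, e, f] gives [2, 1, 1, 0, 1, 3]; set D = diag(2, 1, 1, 0, 1, 3) and form L = D - A. L is symmetric positive semidefinite, so every eigenvalue is real and nonnegative. The 2 zero eigenvalues correspond to the 2 connected components.

[0, 0, 0.5188, 1, 2.3111, 4.1701]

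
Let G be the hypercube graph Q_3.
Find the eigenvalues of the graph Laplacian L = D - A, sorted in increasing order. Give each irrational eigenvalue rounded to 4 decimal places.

The graph has 8 vertices and degree multiset [3, 3, 3, 3, 3, 3, 3, 3]; D is the diagonal matrix of degrees and L = D - A. L is symmetric positive semidefinite, so every eigenvalue is real and nonnegative. By the matrix-tree theorem the graph has (1/8) * product of the nonzero eigenvalues = 384 spanning trees.

[0, 2, 2, 2, 4, 4, 4, 6]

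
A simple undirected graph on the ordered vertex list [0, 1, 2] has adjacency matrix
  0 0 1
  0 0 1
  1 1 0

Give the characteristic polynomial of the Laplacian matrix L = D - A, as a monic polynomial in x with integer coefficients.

x^3 - 4x^2 + 3x

With the vertex order [0, 1, 2], the degrees are [1, 1, 2], giving D = diag(1, 1, 2) and L = D - A. The eigenvalues of L are [0, 1, 3]; the characteristic polynomial is the product of (x - lambda_i), which multiplies out to x^3 - 4x^2 + 3x. The coefficient of x^2 equals -trace(L) = -4, matching the sum of degrees. By the matrix-tree theorem the graph has (1/3) * product of the nonzero eigenvalues = 1 spanning tree.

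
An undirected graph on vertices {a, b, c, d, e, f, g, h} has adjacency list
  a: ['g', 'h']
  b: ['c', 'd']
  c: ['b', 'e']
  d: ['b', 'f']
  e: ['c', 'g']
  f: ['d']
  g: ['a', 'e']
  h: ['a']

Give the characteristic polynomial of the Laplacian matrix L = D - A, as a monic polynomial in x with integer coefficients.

Reading degrees in the order [a, b, c, d, e, f, g, h] gives [2, 2, 2, 2, 2, 1, 2, 1]; set D = diag(2, 2, 2, 2, 2, 1, 2, 1) and form L = D - A. Computing det(xI - L) by cofactor expansion (or equivalently via sum-over-permutations) gives x^8 - 14x^7 + 78x^6 - 220x^5 + 330x^4 - 252x^3 + 84x^2 - 8x. The coefficient of x^7 equals -trace(L) = -14, matching the sum of degrees.

x^8 - 14x^7 + 78x^6 - 220x^5 + 330x^4 - 252x^3 + 84x^2 - 8x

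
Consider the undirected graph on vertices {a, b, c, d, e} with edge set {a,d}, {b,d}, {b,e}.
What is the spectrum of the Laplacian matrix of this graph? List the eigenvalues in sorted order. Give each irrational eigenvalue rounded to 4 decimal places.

With the vertex order [a, b, c, d, e], the degrees are [1, 2, 0, 2, 1], giving D = diag(1, 2, 0, 2, 1) and L = D - A. Since every row of L sums to 0, the all-ones vector is in the kernel and 0 is an eigenvalue. The 2 zero eigenvalues correspond to the 2 connected components.

[0, 0, 0.5858, 2, 3.4142]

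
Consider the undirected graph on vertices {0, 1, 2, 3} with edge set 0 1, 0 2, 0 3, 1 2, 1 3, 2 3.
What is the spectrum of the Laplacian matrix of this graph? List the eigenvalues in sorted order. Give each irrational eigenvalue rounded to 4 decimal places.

[0, 4, 4, 4]

Reading degrees in the order [0, 1, 2, 3] gives [3, 3, 3, 3]; set D = diag(3, 3, 3, 3) and form L = D - A. L is symmetric positive semidefinite, so every eigenvalue is real and nonnegative. The eigenvalues sum to 12, which equals trace(L) = 2|E|.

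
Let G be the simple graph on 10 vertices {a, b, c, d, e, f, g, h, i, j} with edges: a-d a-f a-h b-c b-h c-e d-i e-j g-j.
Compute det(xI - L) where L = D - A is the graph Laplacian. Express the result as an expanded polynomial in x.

x^10 - 18x^9 + 135x^8 - 548x^7 + 1309x^6 - 1874x^5 + 1569x^4 - 716x^3 + 153x^2 - 10x

With the vertex order [a, b, c, d, e, f, g, h, i, j], the degrees are [3, 2, 2, 2, 2, 1, 1, 2, 1, 2], giving D = diag(3, 2, 2, 2, 2, 1, 1, 2, 1, 2) and L = D - A. Computing det(xI - L) by cofactor expansion (or equivalently via sum-over-permutations) gives x^10 - 18x^9 + 135x^8 - 548x^7 + 1309x^6 - 1874x^5 + 1569x^4 - 716x^3 + 153x^2 - 10x. Since p(0) = det(-L) = 0, x divides p(x). The largest eigenvalue, 4.3463, is at most the vertex count 10. By the matrix-tree theorem the graph has (1/10) * product of the nonzero eigenvalues = 1 spanning tree.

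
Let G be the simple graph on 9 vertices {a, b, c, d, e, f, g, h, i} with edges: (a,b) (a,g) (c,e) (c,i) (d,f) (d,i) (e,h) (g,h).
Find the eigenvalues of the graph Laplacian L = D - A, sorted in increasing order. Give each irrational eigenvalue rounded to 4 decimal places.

[0, 0.1206, 0.4679, 1, 1.6527, 2.3473, 3, 3.5321, 3.8794]

With the vertex order [a, b, c, d, e, f, g, h, i], the degrees are [2, 1, 2, 2, 2, 1, 2, 2, 2], giving D = diag(2, 1, 2, 2, 2, 1, 2, 2, 2) and L = D - A. L is symmetric positive semidefinite, so every eigenvalue is real and nonnegative. The single zero eigenvalue shows the graph is connected. The eigenvalues sum to 16, which equals trace(L) = 2|E|. By the matrix-tree theorem the graph has (1/9) * product of the nonzero eigenvalues = 1 spanning tree.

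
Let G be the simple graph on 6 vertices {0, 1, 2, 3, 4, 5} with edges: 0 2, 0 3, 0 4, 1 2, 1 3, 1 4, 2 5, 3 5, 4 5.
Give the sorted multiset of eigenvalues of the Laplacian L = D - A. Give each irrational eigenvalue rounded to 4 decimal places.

Reading degrees in the order [0, 1, 2, 3, 4, 5] gives [3, 3, 3, 3, 3, 3]; set D = diag(3, 3, 3, 3, 3, 3) and form L = D - A. Diagonalising L (or applying a numerical eigensolver to the 6x6 matrix) gives the spectrum above. There is one zero in the spectrum, matching the 1 component.

[0, 3, 3, 3, 3, 6]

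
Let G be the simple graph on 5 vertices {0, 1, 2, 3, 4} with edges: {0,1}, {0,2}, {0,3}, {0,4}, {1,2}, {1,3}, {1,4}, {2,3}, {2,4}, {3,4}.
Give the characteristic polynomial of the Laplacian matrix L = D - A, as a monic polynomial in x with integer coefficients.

x^5 - 20x^4 + 150x^3 - 500x^2 + 625x

With the vertex order [0, 1, 2, 3, 4], the degrees are [4, 4, 4, 4, 4], giving D = diag(4, 4, 4, 4, 4) and L = D - A. Computing det(xI - L) by cofactor expansion (or equivalently via sum-over-permutations) gives x^5 - 20x^4 + 150x^3 - 500x^2 + 625x. The constant term is 0 because L is singular (the all-ones vector lies in its kernel).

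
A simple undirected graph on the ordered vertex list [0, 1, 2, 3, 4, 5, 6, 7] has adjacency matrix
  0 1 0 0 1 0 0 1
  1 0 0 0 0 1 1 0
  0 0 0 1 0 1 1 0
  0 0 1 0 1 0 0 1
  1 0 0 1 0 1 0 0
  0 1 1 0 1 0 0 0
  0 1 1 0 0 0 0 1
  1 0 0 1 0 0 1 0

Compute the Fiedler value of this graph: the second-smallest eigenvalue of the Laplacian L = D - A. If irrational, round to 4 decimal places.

Each diagonal entry of L is the vertex degree and each off-diagonal entry is -1 where an edge is present, 0 otherwise; in the order [0, 1, 2, 3, 4, 5, 6, 7] the diagonal is [3, 3, 3, 3, 3, 3, 3, 3]. The sorted Laplacian eigenvalues are [0, 2, 2, 2, 4, 4, 4, 6]; the algebraic connectivity is the second entry, 2. The largest eigenvalue, 6, is at most the vertex count 8. There is one zero in the spectrum, matching the 1 component.

2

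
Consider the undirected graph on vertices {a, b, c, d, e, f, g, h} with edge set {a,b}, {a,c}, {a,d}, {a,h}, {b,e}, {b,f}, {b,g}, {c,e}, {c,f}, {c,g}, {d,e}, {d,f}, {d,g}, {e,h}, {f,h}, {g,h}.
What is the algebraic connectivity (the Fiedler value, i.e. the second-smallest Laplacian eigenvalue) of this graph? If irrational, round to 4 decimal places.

4

Each diagonal entry of L is the vertex degree and each off-diagonal entry is -1 where an edge is present, 0 otherwise; in the order [a, b, c, d, e, f, g, h] the diagonal is [4, 4, 4, 4, 4, 4, 4, 4]. The sorted Laplacian eigenvalues are [0, 4, 4, 4, 4, 4, 4, 8]; the algebraic connectivity is the second entry, 4. The largest eigenvalue, 8, is at most the vertex count 8.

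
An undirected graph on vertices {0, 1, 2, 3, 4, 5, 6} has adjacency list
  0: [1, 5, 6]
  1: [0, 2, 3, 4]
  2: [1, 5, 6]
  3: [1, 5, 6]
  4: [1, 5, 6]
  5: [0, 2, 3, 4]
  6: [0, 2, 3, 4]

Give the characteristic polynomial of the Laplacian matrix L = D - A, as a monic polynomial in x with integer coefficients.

x^7 - 24x^6 + 234x^5 - 1192x^4 + 3357x^3 - 4968x^2 + 3024x

With the vertex order [0, 1, 2, 3, 4, 5, 6], the degrees are [3, 4, 3, 3, 3, 4, 4], giving D = diag(3, 4, 3, 3, 3, 4, 4) and L = D - A. The eigenvalues of L are [0, 3, 3, 3, 4, 4, 7]; the characteristic polynomial is the product of (x - lambda_i), which multiplies out to x^7 - 24x^6 + 234x^5 - 1192x^4 + 3357x^3 - 4968x^2 + 3024x. The constant term is 0 because L is singular (the all-ones vector lies in its kernel). By the matrix-tree theorem the graph has (1/7) * product of the nonzero eigenvalues = 432 spanning trees. There is one zero in the spectrum, matching the 1 component.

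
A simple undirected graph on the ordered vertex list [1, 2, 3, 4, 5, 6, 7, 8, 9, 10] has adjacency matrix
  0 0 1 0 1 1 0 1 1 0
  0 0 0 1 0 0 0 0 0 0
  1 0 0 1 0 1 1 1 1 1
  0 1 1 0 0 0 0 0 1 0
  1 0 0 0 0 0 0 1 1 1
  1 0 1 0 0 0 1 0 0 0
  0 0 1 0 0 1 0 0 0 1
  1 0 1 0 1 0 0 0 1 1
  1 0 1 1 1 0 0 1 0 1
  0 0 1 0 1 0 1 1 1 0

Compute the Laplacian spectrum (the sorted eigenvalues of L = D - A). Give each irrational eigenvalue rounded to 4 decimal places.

[0, 0.6587, 2.1090, 3.1587, 3.3820, 5.1883, 5.6180, 6.4456, 7.2275, 8.2122]

With the vertex order [1, 2, 3, 4, 5, 6, 7, 8, 9, 10], the degrees are [5, 1, 7, 3, 4, 3, 3, 5, 6, 5], giving D = diag(5, 1, 7, 3, 4, 3, 3, 5, 6, 5) and L = D - A. L is symmetric positive semidefinite, so every eigenvalue is real and nonnegative. The single zero eigenvalue shows the graph is connected.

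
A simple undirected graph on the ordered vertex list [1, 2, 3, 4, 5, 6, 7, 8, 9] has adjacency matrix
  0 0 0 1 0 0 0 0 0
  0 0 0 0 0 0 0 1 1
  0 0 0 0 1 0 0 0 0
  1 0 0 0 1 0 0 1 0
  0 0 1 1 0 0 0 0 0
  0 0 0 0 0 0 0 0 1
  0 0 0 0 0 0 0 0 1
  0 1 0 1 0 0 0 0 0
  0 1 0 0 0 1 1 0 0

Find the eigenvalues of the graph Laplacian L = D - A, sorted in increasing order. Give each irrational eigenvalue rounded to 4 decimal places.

[0, 0.1538, 0.5764, 1, 1, 2.1128, 2.6757, 4.0748, 4.4065]

Each diagonal entry of L is the vertex degree and each off-diagonal entry is -1 where an edge is present, 0 otherwise; in the order [1, 2, 3, 4, 5, 6, 7, 8, 9] the diagonal is [1, 2, 1, 3, 2, 1, 1, 2, 3]. L is symmetric positive semidefinite, so every eigenvalue is real and nonnegative. There is one zero in the spectrum, matching the 1 component.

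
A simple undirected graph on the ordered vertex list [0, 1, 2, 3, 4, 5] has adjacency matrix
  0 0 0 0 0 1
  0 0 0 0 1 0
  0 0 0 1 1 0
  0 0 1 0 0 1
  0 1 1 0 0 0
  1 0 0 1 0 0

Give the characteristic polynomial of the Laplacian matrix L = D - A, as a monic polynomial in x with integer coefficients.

x^6 - 10x^5 + 36x^4 - 56x^3 + 35x^2 - 6x

With the vertex order [0, 1, 2, 3, 4, 5], the degrees are [1, 1, 2, 2, 2, 2], giving D = diag(1, 1, 2, 2, 2, 2) and L = D - A. Computing det(xI - L) by cofactor expansion (or equivalently via sum-over-permutations) gives x^6 - 10x^5 + 36x^4 - 56x^3 + 35x^2 - 6x. The constant term is 0 because L is singular (the all-ones vector lies in its kernel). The eigenvalues sum to 10, which equals trace(L) = 2|E|. The largest eigenvalue, 3.7321, is at most the vertex count 6.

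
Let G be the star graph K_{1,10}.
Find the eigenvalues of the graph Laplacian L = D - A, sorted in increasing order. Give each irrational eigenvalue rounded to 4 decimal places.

The graph has 11 vertices and degree multiset [10, 1, 1, 1, 1, 1, 1, 1, 1, 1, 1]; D is the diagonal matrix of degrees and L = D - A. Since every row of L sums to 0, the all-ones vector is in the kernel and 0 is an eigenvalue. There is one zero in the spectrum, matching the 1 component.

[0, 1, 1, 1, 1, 1, 1, 1, 1, 1, 11]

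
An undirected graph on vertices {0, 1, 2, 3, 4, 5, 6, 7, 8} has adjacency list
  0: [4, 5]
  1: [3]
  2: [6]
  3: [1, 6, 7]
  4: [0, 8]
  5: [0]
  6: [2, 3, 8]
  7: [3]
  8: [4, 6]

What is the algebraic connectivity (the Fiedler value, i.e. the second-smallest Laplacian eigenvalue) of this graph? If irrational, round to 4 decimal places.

0.1627

Each diagonal entry of L is the vertex degree and each off-diagonal entry is -1 where an edge is present, 0 otherwise; in the order [0, 1, 2, 3, 4, 5, 6, 7, 8] the diagonal is [2, 1, 1, 3, 2, 1, 3, 1, 2]. Computing the eigenvalues of L and sorting gives [0, 0.1627, 0.5321, 1, 1, 2.0892, 3, 3.5723, 4.6437]. The Fiedler value lambda_2 = 0.1627 is strictly positive, so the graph is connected. There is one zero in the spectrum, matching the 1 component. By the matrix-tree theorem the graph has (1/9) * product of the nonzero eigenvalues = 1 spanning tree.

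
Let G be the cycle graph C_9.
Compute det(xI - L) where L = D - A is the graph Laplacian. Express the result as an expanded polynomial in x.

x^9 - 18x^8 + 135x^7 - 546x^6 + 1287x^5 - 1782x^4 + 1386x^3 - 540x^2 + 81x

The graph has 9 vertices and degree multiset [2, 2, 2, 2, 2, 2, 2, 2, 2]; D is the diagonal matrix of degrees and L = D - A. Computing det(xI - L) by cofactor expansion (or equivalently via sum-over-permutations) gives x^9 - 18x^8 + 135x^7 - 546x^6 + 1287x^5 - 1782x^4 + 1386x^3 - 540x^2 + 81x. The constant term is 0 because L is singular (the all-ones vector lies in its kernel). There is one zero in the spectrum, matching the 1 component. By the matrix-tree theorem the graph has (1/9) * product of the nonzero eigenvalues = 9 spanning trees.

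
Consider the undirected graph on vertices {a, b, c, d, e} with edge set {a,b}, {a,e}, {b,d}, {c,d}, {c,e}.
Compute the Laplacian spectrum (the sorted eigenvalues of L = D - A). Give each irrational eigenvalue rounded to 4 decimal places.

[0, 1.3820, 1.3820, 3.6180, 3.6180]

Reading degrees in the order [a, b, c, d, e] gives [2, 2, 2, 2, 2]; set D = diag(2, 2, 2, 2, 2) and form L = D - A. Since every row of L sums to 0, the all-ones vector is in the kernel and 0 is an eigenvalue. The single zero eigenvalue shows the graph is connected. The eigenvalues sum to 10, which equals trace(L) = 2|E|. There is one zero in the spectrum, matching the 1 component.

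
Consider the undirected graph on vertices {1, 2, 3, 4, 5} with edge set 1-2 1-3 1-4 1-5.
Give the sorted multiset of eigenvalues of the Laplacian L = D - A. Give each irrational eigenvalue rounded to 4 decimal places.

Reading degrees in the order [1, 2, 3, 4, 5] gives [4, 1, 1, 1, 1]; set D = diag(4, 1, 1, 1, 1) and form L = D - A. Diagonalising L (or applying a numerical eigensolver to the 5x5 matrix) gives the spectrum above. By the matrix-tree theorem the graph has (1/5) * product of the nonzero eigenvalues = 1 spanning tree.

[0, 1, 1, 1, 5]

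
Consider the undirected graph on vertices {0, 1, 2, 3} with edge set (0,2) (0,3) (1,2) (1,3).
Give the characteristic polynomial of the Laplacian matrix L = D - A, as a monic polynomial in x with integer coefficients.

x^4 - 8x^3 + 20x^2 - 16x

With the vertex order [0, 1, 2, 3], the degrees are [2, 2, 2, 2], giving D = diag(2, 2, 2, 2) and L = D - A. The eigenvalues of L are [0, 2, 2, 4]; the characteristic polynomial is the product of (x - lambda_i), which multiplies out to x^4 - 8x^3 + 20x^2 - 16x. The constant term is 0 because L is singular (the all-ones vector lies in its kernel). The eigenvalues sum to 8, which equals trace(L) = 2|E|. By the matrix-tree theorem the graph has (1/4) * product of the nonzero eigenvalues = 4 spanning trees.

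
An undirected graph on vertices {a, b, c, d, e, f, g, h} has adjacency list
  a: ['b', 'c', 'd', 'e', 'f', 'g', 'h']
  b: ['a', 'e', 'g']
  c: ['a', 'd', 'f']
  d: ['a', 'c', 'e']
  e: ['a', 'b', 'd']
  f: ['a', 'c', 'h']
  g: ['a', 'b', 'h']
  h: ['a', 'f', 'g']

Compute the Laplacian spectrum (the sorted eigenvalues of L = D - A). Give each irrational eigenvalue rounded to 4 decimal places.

Each diagonal entry of L is the vertex degree and each off-diagonal entry is -1 where an edge is present, 0 otherwise; in the order [a, b, c, d, e, f, g, h] the diagonal is [7, 3, 3, 3, 3, 3, 3, 3]. Diagonalising L (or applying a numerical eigensolver to the 8x8 matrix) gives the spectrum above. The single zero eigenvalue shows the graph is connected. The eigenvalues sum to 28, which equals trace(L) = 2|E|. The largest eigenvalue, 8, is at most the vertex count 8.

[0, 1.7530, 1.7530, 3.4450, 3.4450, 4.8019, 4.8019, 8]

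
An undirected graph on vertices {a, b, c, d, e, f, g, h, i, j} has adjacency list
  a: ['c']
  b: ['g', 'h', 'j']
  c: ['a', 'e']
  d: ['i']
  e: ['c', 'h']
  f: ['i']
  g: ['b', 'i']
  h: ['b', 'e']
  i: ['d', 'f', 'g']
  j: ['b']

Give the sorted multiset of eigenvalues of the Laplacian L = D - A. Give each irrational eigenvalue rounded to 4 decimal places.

Reading degrees in the order [a, b, c, d, e, f, g, h, i, j] gives [1, 3, 2, 1, 2, 1, 2, 2, 3, 1]; set D = diag(1, 3, 2, 1, 2, 1, 2, 2, 3, 1) and form L = D - A. L is symmetric positive semidefinite, so every eigenvalue is real and nonnegative. The eigenvalues sum to 18, which equals trace(L) = 2|E|.

[0, 0.1288, 0.3924, 1, 1, 1.5222, 2.2184, 3.3439, 3.9000, 4.4944]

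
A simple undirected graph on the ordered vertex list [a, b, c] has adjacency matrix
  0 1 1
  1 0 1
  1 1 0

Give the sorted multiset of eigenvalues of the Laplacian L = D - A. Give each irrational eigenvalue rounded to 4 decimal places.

With the vertex order [a, b, c], the degrees are [2, 2, 2], giving D = diag(2, 2, 2) and L = D - A. Since every row of L sums to 0, the all-ones vector is in the kernel and 0 is an eigenvalue. The eigenvalues sum to 6, which equals trace(L) = 2|E|. The largest eigenvalue, 3, is at most the vertex count 3.

[0, 3, 3]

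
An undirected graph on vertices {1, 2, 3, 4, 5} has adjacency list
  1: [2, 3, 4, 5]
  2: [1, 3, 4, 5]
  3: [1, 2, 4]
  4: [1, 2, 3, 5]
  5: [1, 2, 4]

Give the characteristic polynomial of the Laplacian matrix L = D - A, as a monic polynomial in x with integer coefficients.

Each diagonal entry of L is the vertex degree and each off-diagonal entry is -1 where an edge is present, 0 otherwise; in the order [1, 2, 3, 4, 5] the diagonal is [4, 4, 3, 4, 3]. L has integer entries, so p(x) = det(xI - L) has integer coefficients. Expanding the determinant yields x^5 - 18x^4 + 120x^3 - 350x^2 + 375x. The coefficient of x^4 equals -trace(L) = -18, matching the sum of degrees. There is one zero in the spectrum, matching the 1 component.

x^5 - 18x^4 + 120x^3 - 350x^2 + 375x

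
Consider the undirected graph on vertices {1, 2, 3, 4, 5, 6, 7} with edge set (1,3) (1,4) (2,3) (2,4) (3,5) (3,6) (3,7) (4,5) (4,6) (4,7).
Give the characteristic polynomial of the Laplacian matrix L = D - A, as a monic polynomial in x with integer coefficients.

With the vertex order [1, 2, 3, 4, 5, 6, 7], the degrees are [2, 2, 5, 5, 2, 2, 2], giving D = diag(2, 2, 5, 5, 2, 2, 2) and L = D - A. Computing det(xI - L) by cofactor expansion (or equivalently via sum-over-permutations) gives x^7 - 20x^6 + 155x^5 - 600x^4 + 1240x^3 - 1312x^2 + 560x. Since p(0) = det(-L) = 0, x divides p(x).

x^7 - 20x^6 + 155x^5 - 600x^4 + 1240x^3 - 1312x^2 + 560x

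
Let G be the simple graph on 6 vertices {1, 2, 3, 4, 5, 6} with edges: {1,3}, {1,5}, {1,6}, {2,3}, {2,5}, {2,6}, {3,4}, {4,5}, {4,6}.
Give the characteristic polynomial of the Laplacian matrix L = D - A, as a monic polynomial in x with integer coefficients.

x^6 - 18x^5 + 126x^4 - 432x^3 + 729x^2 - 486x

Each diagonal entry of L is the vertex degree and each off-diagonal entry is -1 where an edge is present, 0 otherwise; in the order [1, 2, 3, 4, 5, 6] the diagonal is [3, 3, 3, 3, 3, 3]. The eigenvalues of L are [0, 3, 3, 3, 3, 6]; the characteristic polynomial is the product of (x - lambda_i), which multiplies out to x^6 - 18x^5 + 126x^4 - 432x^3 + 729x^2 - 486x. The constant term is 0 because L is singular (the all-ones vector lies in its kernel). The eigenvalues sum to 18, which equals trace(L) = 2|E|. The largest eigenvalue, 6, is at most the vertex count 6.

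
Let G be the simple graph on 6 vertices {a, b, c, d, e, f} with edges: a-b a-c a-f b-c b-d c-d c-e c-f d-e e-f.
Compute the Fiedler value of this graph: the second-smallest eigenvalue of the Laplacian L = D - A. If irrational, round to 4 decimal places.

2.3820

Reading degrees in the order [a, b, c, d, e, f] gives [3, 3, 5, 3, 3, 3]; set D = diag(3, 3, 5, 3, 3, 3) and form L = D - A. The smallest Laplacian eigenvalue is always 0. The next one, lambda_2 = 2.3820, measures how hard the graph is to disconnect: larger values mean better connectivity. The largest eigenvalue, 6, is at most the vertex count 6. By the matrix-tree theorem the graph has (1/6) * product of the nonzero eigenvalues = 121 spanning trees.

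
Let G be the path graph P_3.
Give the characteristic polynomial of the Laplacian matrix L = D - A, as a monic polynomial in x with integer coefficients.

The graph has 3 vertices and degree multiset [2, 1, 1]; D is the diagonal matrix of degrees and L = D - A. L has integer entries, so p(x) = det(xI - L) has integer coefficients. Expanding the determinant yields x^3 - 4x^2 + 3x. The constant term is 0 because L is singular (the all-ones vector lies in its kernel). By the matrix-tree theorem the graph has (1/3) * product of the nonzero eigenvalues = 1 spanning tree. The largest eigenvalue, 3, is at most the vertex count 3.

x^3 - 4x^2 + 3x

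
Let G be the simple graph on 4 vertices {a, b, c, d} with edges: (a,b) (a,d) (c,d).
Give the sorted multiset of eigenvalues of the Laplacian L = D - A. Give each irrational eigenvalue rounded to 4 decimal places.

[0, 0.5858, 2, 3.4142]

Reading degrees in the order [a, b, c, d] gives [2, 1, 1, 2]; set D = diag(2, 1, 1, 2) and form L = D - A. The multiplicity of 0 as a Laplacian eigenvalue equals the number of connected components.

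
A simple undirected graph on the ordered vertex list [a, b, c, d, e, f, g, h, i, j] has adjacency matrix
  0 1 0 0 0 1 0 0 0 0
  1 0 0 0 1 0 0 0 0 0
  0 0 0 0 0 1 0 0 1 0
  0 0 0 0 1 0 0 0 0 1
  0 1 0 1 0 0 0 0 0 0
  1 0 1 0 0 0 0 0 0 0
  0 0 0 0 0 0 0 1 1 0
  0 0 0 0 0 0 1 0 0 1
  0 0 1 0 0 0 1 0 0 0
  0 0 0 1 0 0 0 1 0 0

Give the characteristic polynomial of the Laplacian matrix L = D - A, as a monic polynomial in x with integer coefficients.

x^10 - 20x^9 + 170x^8 - 800x^7 + 2275x^6 - 4004x^5 + 4290x^4 - 2640x^3 + 825x^2 - 100x

Each diagonal entry of L is the vertex degree and each off-diagonal entry is -1 where an edge is present, 0 otherwise; in the order [a, b, c, d, e, f, g, h, i, j] the diagonal is [2, 2, 2, 2, 2, 2, 2, 2, 2, 2]. Computing det(xI - L) by cofactor expansion (or equivalently via sum-over-permutations) gives x^10 - 20x^9 + 170x^8 - 800x^7 + 2275x^6 - 4004x^5 + 4290x^4 - 2640x^3 + 825x^2 - 100x. The constant term is 0 because L is singular (the all-ones vector lies in its kernel).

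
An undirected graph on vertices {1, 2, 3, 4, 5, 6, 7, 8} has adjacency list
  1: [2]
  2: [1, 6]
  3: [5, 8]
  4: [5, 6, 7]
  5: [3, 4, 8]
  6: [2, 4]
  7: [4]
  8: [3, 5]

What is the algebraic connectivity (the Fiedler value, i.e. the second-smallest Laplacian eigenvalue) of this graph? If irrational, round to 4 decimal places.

0.2243

Reading degrees in the order [1, 2, 3, 4, 5, 6, 7, 8] gives [1, 2, 2, 3, 3, 2, 1, 2]; set D = diag(1, 2, 2, 3, 3, 2, 1, 2) and form L = D - A. Computing the eigenvalues of L and sorting gives [0, 0.2243, 0.5858, 1.4108, 2.7237, 3, 3.4142, 4.6412]. The Fiedler value lambda_2 = 0.2243 is strictly positive, so the graph is connected. By the matrix-tree theorem the graph has (1/8) * product of the nonzero eigenvalues = 3 spanning trees. The largest eigenvalue, 4.6412, is at most the vertex count 8.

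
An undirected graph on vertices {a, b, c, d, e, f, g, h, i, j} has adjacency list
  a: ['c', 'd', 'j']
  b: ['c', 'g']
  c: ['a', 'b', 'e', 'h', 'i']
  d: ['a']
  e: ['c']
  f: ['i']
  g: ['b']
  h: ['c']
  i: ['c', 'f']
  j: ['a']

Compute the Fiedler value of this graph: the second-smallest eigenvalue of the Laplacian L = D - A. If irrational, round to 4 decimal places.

0.3030

With the vertex order [a, b, c, d, e, f, g, h, i, j], the degrees are [3, 2, 5, 1, 1, 1, 1, 1, 2, 1], giving D = diag(3, 2, 5, 1, 1, 1, 1, 1, 2, 1) and L = D - A. The smallest Laplacian eigenvalue is always 0. The next one, lambda_2 = 0.3030, measures how hard the graph is to disconnect: larger values mean better connectivity. The eigenvalues sum to 18, which equals trace(L) = 2|E|. There is one zero in the spectrum, matching the 1 component.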